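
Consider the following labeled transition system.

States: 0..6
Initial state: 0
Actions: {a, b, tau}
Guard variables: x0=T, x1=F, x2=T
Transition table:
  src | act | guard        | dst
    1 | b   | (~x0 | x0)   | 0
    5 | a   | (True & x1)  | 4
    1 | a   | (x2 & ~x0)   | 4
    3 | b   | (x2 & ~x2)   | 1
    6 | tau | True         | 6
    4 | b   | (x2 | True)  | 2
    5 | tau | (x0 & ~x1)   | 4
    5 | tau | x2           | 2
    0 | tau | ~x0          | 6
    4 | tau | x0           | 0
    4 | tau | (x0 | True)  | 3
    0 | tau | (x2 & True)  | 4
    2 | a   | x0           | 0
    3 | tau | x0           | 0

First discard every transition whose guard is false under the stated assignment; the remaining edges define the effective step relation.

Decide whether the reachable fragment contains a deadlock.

Answer: DEADLOCK-FREE

Trace:
Reachable = {0,2,3,4}
  0: tau→4  [1 exit(s)]
  2: a→0  [1 exit(s)]
  3: tau→0  [1 exit(s)]
  4: b→2  tau→0  tau→3  [3 exit(s)]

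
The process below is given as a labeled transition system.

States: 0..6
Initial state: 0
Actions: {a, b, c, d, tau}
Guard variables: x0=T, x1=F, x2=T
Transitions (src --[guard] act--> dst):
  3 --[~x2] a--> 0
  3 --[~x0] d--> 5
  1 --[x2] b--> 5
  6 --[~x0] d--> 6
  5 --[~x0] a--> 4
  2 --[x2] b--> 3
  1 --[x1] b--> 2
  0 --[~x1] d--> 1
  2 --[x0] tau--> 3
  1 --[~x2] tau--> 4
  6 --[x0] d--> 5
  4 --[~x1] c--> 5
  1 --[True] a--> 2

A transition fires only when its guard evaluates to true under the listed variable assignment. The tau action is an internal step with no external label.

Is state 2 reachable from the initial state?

Answer: REACHABLE

Working:
Guard filter leaves 7 enabled edge(s).
depth 0: {0}
depth 1: {1}  total {0,1}
depth 2: {2,5}  total {0,1,2,5}
depth 3: {3}  total {0,1,2,3,5}
R = {0,1,2,3,5}
trace reaching 2: d·a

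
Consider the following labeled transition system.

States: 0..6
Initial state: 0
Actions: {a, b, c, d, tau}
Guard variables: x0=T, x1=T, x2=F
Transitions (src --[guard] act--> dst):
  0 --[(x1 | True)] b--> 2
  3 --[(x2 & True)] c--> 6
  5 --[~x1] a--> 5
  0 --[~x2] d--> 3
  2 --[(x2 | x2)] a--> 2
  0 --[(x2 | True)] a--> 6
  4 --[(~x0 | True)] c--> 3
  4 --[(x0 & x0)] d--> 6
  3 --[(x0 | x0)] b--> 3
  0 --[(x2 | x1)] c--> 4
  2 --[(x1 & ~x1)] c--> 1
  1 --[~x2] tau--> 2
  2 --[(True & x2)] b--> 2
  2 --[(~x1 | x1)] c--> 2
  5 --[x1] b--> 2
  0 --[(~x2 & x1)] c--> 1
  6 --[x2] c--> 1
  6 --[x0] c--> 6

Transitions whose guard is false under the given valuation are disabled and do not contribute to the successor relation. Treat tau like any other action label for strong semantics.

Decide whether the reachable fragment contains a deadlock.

Answer: DEADLOCK-FREE

Analysis:
Reachable = {0,1,2,3,4,6}
  0: a→6  b→2  c→1  c→4  d→3  [5 out]
  1: tau→2  [1 out]
  2: c→2  [1 out]
  3: b→3  [1 out]
  4: c→3  d→6  [2 out]
  6: c→6  [1 out]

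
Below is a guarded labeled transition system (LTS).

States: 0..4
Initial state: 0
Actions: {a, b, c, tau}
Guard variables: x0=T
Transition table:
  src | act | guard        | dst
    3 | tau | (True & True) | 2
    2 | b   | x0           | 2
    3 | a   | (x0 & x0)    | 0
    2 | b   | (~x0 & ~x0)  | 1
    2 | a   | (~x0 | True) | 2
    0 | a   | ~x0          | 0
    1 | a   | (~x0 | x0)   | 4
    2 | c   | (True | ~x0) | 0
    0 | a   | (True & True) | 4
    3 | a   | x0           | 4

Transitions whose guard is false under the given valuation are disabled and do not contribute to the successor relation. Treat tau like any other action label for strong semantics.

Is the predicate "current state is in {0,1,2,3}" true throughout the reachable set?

Answer: INVARIANT VIOLATED at state 4

Working:
Inv-set: {0,1,2,3}
R = {0,4}
  0: ok
  4: outside
witness against invariant: a → 4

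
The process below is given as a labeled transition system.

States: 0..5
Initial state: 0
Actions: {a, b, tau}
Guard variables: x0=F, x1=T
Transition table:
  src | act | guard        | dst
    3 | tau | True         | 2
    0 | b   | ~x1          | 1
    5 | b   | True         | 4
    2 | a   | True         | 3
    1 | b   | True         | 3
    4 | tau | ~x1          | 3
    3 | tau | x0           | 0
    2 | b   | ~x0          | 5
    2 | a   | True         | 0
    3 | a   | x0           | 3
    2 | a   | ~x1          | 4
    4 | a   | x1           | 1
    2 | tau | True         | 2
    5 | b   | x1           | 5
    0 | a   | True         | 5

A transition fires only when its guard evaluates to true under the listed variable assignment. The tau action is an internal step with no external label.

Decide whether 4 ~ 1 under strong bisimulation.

Compute ~ classes (split until stable):
  π0 = {{0,1,2,3,4,5}}
  π1 = {{0,4},{1,5},{2},{3}}
  π2 = {{0,4},{1},{2},{3},{5}}
  π3 = {{0},{1},{2},{3},{4},{5}}
Fixed point at round 4; 6 class(es).
[4]={4}  [1]={1}

Answer: NOT BISIMILAR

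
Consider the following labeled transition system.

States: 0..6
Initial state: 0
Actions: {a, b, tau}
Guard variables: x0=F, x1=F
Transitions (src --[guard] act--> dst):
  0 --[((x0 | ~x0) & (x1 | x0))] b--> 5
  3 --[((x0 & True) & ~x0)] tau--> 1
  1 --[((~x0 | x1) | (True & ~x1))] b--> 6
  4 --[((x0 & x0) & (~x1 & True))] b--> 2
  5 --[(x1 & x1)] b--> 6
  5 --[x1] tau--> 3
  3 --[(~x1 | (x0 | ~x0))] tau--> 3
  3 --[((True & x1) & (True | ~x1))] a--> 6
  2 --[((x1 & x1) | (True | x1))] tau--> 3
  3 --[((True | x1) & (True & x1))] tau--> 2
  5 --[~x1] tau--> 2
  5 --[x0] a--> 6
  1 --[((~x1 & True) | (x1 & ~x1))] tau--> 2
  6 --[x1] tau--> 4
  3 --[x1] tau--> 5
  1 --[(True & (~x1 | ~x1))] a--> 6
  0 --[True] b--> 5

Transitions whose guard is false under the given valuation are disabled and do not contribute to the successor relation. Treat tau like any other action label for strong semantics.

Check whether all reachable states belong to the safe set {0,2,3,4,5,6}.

Answer: INVARIANT HOLDS

Working:
Safe = {0,2,3,4,5,6}
Reachable = {0,2,3,5}
  0: ✓
  2: ✓
  3: ✓
  5: ✓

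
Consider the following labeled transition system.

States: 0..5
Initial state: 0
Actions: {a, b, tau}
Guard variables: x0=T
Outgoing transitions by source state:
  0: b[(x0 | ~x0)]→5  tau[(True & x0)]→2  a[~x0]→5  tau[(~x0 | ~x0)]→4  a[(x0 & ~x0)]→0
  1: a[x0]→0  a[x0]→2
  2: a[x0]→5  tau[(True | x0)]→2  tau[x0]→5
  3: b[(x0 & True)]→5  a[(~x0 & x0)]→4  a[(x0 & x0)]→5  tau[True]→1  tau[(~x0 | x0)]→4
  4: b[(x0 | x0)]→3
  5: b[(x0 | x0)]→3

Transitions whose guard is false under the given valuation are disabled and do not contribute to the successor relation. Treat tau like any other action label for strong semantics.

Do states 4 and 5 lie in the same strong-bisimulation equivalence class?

Refine partition for ~:
  round 0: {{0,1,2,3,4,5}}
  round 1: {{0},{1},{2},{3},{4,5}}
stable after 2 split(s): 5 block(s)
class of 4: {4,5}; class of 5: {4,5}

Answer: BISIMILAR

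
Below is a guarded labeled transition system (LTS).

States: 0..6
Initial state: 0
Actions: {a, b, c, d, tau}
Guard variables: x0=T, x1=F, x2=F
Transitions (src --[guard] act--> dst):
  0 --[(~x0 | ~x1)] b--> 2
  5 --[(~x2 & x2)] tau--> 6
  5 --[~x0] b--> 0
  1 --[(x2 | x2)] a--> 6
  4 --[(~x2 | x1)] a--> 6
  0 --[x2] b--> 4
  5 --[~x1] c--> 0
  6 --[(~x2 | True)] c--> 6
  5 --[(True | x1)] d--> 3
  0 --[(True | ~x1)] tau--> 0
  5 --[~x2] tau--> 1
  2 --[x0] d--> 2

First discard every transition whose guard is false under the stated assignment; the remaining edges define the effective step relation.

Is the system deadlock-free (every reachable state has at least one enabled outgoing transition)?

Reachable = {0,2}
  0: b→2  tau→0  [2 out]
  2: d→2  [1 out]

Answer: DEADLOCK-FREE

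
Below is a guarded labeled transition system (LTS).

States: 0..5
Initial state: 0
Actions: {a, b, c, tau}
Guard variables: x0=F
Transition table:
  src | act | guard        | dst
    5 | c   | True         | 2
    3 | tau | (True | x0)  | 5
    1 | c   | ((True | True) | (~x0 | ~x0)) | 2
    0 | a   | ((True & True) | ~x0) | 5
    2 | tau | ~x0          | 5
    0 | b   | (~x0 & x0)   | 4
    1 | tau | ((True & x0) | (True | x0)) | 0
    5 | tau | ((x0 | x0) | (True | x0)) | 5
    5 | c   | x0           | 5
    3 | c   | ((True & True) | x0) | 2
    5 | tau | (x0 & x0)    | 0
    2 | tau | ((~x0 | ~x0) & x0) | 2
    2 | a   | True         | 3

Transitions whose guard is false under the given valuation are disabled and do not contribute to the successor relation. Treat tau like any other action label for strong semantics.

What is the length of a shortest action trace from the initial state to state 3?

Breadth-first toward 3:
  L0 = {0}
  L1 = {5}
  L2 = {2}
  L3 = {3}
depth(3)=3, e.g. a·c·a

Answer: 3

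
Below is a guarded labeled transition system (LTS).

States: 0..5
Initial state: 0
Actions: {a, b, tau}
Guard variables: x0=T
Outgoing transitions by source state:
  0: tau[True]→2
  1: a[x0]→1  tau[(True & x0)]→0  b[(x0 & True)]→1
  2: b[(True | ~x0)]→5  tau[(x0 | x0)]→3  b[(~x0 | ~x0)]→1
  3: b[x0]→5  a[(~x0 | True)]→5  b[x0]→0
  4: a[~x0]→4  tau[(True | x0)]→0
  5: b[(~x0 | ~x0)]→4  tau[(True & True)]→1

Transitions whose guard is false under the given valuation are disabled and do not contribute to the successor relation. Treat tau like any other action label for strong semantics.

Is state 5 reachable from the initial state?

Answer: REACHABLE

Analysis:
11 transition(s) survive guard evaluation.
depth 0: {0}
depth 1: {2}  now seen {0,2}
depth 2: {3,5}  now seen {0,2,3,5}
depth 3: {1}  now seen {0,1,2,3,5}
Reach set: {0,1,2,3,5}
witness 5: tau·b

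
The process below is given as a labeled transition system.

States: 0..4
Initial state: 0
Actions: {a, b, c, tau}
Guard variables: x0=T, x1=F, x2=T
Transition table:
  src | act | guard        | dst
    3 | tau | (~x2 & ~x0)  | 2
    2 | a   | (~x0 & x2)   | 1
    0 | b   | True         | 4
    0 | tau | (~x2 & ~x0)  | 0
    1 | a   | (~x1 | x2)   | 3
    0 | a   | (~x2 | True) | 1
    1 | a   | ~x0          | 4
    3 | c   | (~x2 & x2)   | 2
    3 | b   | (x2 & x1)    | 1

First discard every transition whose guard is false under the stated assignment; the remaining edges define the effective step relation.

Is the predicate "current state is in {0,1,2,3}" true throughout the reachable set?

Answer: INVARIANT VIOLATED at state 4

Working:
Safe = {0,1,2,3}
Reach set: {0,1,3,4}
  0: ok
  1: ok
  3: ok
  4: outside
counterexample path to 4: b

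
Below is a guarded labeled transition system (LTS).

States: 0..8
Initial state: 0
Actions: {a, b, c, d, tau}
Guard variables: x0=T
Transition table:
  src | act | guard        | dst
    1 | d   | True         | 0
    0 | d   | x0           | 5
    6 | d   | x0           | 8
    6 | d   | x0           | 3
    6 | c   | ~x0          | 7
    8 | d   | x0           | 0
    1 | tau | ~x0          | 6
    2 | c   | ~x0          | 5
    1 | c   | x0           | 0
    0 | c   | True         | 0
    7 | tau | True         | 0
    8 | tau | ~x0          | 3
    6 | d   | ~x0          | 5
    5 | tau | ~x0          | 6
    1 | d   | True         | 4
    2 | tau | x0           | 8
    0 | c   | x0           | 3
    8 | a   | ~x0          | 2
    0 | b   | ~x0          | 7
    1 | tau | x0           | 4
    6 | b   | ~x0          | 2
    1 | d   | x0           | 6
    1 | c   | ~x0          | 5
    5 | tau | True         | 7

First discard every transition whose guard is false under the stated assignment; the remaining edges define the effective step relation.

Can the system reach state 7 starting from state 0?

14 transition(s) survive guard evaluation.
Layer 0: {0}
Layer 1: {3,5}  cumulative {0,3,5}
Layer 2: {7}  cumulative {0,3,5,7}
Reach set: {0,3,5,7}
witness 7: d·tau

Answer: REACHABLE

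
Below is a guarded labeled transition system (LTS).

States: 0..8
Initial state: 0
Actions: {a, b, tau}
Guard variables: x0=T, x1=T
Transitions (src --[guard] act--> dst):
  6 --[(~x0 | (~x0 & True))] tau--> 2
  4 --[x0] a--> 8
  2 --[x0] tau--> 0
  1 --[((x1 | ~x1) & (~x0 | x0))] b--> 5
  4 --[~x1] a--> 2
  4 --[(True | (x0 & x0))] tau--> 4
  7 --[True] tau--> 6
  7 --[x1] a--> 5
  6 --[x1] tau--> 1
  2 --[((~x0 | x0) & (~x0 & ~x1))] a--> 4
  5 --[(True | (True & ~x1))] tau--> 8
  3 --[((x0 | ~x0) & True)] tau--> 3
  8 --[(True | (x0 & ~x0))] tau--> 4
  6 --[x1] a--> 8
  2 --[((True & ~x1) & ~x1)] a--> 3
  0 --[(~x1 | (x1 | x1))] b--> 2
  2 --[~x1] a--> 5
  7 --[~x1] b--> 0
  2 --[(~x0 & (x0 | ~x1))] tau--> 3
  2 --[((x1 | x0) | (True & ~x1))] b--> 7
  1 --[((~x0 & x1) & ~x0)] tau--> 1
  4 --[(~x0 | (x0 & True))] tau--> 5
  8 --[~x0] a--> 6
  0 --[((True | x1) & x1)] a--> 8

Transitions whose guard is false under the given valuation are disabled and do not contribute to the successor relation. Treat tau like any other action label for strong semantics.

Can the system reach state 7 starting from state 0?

Answer: REACHABLE

Trace:
Guard filter leaves 15 enabled edge(s).
L0 = {0}
L1 = {2,8}  cumulative {0,2,8}
L2 = {4,7}  cumulative {0,2,4,7,8}
L3 = {5,6}  cumulative {0,2,4,5,6,7,8}
L4 = {1}  cumulative {0,1,2,4,5,6,7,8}
R = {0,1,2,4,5,6,7,8}
Path to 7: b·b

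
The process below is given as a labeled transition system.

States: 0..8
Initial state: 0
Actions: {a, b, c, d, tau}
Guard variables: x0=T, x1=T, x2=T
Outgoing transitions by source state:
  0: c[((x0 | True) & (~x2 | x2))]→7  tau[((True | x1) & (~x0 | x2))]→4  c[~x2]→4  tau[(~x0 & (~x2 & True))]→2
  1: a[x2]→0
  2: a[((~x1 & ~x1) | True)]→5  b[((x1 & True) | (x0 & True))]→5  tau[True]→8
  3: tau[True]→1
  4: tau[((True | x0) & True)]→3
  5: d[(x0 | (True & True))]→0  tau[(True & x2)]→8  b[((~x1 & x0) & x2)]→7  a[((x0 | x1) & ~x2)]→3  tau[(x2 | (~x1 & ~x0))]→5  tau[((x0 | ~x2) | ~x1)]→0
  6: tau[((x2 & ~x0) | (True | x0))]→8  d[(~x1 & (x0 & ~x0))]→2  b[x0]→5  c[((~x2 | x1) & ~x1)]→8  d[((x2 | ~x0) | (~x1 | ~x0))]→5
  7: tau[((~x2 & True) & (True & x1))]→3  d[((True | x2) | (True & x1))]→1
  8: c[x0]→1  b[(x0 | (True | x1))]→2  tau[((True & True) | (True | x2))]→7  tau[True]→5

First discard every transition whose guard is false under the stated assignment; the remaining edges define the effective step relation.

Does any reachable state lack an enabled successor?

Answer: DEADLOCK-FREE

Analysis:
R = {0,1,3,4,7}
  0: c→7  tau→4  [2 out]
  1: a→0  [1 out]
  3: tau→1  [1 out]
  4: tau→3  [1 out]
  7: d→1  [1 out]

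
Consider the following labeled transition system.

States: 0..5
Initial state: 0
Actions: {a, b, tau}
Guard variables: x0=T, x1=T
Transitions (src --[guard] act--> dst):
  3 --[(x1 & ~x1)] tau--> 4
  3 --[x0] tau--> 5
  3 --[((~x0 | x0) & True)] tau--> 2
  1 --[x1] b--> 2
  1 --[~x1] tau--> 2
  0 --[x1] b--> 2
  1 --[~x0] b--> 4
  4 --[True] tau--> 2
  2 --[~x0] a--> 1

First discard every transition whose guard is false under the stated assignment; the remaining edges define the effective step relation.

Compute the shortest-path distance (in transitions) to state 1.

Answer: UNREACHABLE

Working:
Layered search for 1:
  depth 0: {0}
  depth 1: {2}
1 never appears.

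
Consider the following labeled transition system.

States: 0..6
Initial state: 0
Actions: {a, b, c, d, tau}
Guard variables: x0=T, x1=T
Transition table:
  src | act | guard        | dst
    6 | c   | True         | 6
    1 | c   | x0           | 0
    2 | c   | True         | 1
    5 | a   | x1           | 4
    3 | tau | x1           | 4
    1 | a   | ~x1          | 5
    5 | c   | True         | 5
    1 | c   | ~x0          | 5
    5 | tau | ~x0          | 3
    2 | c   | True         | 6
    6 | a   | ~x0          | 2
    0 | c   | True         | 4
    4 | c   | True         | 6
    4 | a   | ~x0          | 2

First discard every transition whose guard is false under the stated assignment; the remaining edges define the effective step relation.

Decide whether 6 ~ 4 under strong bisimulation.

Compute ~ classes (split until stable):
  round 0: {{0,1,2,3,4,5,6}}
  round 1: {{0,1,2,4,6},{3},{5}}
Fixed point at round 2; 3 class(es).
class of 6: {0,1,2,4,6}; class of 4: {0,1,2,4,6}

Answer: BISIMILAR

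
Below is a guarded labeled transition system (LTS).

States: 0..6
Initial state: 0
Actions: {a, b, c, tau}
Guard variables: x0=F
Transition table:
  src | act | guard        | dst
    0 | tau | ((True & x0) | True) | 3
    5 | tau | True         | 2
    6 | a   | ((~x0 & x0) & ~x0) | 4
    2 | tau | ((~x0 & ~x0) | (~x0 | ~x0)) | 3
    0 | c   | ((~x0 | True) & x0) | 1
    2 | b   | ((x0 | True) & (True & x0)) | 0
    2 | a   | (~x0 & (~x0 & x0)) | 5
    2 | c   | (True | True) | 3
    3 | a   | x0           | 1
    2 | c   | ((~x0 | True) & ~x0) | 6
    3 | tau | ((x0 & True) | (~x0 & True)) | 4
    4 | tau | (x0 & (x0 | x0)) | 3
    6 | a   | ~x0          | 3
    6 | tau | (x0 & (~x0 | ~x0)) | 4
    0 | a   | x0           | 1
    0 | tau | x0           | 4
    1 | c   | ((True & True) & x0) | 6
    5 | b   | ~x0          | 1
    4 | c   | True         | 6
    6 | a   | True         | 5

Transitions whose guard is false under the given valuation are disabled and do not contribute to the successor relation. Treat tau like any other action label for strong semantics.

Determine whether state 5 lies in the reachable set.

10 transition(s) survive guard evaluation.
L0 = {0}
L1 = {3}  cumulative {0,3}
L2 = {4}  cumulative {0,3,4}
L3 = {6}  cumulative {0,3,4,6}
L4 = {5}  cumulative {0,3,4,5,6}
L5 = {1,2}  cumulative {0,1,2,3,4,5,6}
Reach set: {0,1,2,3,4,5,6}
Path to 5: tau·tau·c·a

Answer: REACHABLE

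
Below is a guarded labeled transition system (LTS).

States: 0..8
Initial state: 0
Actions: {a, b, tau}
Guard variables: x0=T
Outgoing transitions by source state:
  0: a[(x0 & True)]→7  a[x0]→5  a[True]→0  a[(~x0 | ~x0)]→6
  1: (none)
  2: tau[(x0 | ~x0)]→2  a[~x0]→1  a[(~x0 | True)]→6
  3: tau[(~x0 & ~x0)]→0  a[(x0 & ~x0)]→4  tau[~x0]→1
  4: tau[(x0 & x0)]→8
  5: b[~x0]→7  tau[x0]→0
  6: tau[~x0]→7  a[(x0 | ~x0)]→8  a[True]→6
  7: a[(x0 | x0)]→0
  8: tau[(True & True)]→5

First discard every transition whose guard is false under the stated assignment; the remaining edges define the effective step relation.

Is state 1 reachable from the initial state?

Answer: UNREACHABLE

Trace:
Guard filter leaves 11 enabled edge(s).
Layer 0: {0}
Layer 1: {5,7}  cumulative {0,5,7}
Reach set: {0,5,7}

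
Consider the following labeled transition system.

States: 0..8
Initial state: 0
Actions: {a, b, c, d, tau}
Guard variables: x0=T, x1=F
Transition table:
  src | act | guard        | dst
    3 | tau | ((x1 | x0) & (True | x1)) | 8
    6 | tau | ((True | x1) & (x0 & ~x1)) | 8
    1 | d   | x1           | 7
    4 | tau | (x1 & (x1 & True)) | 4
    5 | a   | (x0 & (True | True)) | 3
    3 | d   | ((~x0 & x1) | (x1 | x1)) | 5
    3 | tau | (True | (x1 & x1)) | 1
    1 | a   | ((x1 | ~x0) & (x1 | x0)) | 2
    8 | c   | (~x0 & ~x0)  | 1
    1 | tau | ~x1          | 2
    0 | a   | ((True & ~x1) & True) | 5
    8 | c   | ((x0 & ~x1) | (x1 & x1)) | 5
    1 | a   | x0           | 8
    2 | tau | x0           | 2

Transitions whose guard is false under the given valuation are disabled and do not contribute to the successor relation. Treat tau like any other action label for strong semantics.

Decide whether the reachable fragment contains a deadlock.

Answer: DEADLOCK-FREE

Trace:
Reachable = {0,1,2,3,5,8}
  0: a→5  [1 out]
  1: a→8  tau→2  [2 out]
  2: tau→2  [1 out]
  3: tau→1  tau→8  [2 out]
  5: a→3  [1 out]
  8: c→5  [1 out]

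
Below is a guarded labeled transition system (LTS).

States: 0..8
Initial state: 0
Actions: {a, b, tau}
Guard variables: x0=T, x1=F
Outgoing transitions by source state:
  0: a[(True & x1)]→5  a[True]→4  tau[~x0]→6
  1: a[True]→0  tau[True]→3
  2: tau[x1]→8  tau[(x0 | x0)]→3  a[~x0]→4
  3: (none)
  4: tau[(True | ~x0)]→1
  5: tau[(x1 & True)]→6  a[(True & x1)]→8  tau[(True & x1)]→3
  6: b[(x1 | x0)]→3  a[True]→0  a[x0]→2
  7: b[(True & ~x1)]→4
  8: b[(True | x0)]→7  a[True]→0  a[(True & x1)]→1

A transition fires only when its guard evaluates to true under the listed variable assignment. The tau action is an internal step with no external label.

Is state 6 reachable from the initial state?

Answer: UNREACHABLE

Analysis:
Guard filter leaves 11 enabled edge(s).
depth 0: {0}
depth 1: {4}  total {0,4}
depth 2: {1}  total {0,1,4}
depth 3: {3}  total {0,1,3,4}
Reachable = {0,1,3,4}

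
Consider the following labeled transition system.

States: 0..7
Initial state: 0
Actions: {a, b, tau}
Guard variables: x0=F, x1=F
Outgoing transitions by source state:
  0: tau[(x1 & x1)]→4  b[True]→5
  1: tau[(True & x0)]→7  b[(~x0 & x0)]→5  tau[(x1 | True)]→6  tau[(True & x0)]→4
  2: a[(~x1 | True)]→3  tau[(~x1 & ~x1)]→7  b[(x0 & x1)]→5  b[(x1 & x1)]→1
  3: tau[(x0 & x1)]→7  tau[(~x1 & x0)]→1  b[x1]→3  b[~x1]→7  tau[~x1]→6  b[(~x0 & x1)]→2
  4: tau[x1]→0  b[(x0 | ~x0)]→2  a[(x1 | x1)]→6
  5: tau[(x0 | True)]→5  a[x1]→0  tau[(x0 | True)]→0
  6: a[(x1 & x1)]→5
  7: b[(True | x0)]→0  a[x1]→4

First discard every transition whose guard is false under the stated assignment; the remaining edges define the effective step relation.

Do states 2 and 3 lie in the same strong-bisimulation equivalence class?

Answer: NOT BISIMILAR

Trace:
Bisimulation quotient by refinement:
  P[0] = {{0,1,2,3,4,5,6,7}}
  P[1] = {{0,4,7},{1,5},{2},{3},{6}}
  P[2] = {{0},{1},{2},{3},{4},{5},{6},{7}}
stable after 3 split(s): 8 block(s)
class of 2: {2}; class of 3: {3}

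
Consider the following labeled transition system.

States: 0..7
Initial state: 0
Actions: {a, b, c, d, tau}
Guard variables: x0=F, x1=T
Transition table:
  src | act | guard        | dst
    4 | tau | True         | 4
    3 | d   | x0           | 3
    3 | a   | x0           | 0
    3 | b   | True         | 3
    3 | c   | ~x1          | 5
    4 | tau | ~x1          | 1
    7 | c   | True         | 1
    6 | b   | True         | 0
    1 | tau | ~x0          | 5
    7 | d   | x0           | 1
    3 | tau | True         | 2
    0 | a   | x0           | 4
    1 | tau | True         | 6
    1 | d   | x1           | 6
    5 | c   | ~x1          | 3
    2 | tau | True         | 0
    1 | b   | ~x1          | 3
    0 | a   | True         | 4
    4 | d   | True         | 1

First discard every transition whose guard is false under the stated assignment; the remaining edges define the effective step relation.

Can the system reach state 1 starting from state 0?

Answer: REACHABLE

Trace:
After dropping false guards: 11 live edges.
Layer 0: {0}
Layer 1: {4}  total {0,4}
Layer 2: {1}  total {0,1,4}
Layer 3: {5,6}  total {0,1,4,5,6}
Reachable = {0,1,4,5,6}
witness 1: a·d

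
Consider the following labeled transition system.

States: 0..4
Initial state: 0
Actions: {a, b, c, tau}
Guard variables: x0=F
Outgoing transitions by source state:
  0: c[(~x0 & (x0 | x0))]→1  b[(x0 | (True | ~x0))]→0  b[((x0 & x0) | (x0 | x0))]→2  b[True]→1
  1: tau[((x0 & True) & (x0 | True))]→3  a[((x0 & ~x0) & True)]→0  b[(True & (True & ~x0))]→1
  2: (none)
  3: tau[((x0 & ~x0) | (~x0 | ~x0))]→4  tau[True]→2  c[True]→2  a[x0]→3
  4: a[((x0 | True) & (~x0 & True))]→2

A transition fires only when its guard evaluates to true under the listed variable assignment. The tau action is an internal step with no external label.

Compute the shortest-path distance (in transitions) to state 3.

Answer: UNREACHABLE

Analysis:
BFS to 3:
  depth 0: {0}
  depth 1: {1}
3 never appears.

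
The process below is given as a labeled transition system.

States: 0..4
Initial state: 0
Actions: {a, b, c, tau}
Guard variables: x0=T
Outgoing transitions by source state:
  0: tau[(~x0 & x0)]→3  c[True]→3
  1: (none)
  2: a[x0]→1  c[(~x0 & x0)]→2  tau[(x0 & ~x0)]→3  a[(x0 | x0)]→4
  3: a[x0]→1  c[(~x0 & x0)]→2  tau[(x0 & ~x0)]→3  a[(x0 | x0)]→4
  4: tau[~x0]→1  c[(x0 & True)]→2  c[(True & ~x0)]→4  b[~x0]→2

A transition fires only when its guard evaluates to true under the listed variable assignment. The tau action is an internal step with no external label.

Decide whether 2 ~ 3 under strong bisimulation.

Refine partition for ~:
  round 0: {{0,1,2,3,4}}
  round 1: {{0,4},{1},{2,3}}
3 equivalence class(es) (converged in 2)
[2]={2,3}  [3]={2,3}

Answer: BISIMILAR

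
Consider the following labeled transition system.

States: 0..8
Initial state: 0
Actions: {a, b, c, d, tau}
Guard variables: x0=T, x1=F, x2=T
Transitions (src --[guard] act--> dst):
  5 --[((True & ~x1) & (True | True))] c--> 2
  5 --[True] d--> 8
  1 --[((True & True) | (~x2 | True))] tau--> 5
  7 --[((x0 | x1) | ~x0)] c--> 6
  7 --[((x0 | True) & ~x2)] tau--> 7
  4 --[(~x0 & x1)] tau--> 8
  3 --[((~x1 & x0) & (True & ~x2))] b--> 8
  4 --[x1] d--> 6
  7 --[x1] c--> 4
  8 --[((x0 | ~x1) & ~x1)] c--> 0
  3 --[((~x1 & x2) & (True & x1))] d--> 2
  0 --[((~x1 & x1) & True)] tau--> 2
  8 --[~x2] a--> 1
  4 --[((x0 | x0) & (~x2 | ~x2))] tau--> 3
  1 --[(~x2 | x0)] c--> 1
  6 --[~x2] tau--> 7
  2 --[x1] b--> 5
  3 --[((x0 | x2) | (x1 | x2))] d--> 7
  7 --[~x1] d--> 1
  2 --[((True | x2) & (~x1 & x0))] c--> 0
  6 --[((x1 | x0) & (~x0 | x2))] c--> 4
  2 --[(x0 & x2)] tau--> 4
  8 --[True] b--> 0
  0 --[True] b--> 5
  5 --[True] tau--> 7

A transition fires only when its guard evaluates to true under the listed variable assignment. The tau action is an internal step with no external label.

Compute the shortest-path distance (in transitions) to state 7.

Breadth-first toward 7:
  L0 = {0}
  L1 = {5}
  L2 = {2,7,8}
7 enters at depth 2; path b·tau

Answer: 2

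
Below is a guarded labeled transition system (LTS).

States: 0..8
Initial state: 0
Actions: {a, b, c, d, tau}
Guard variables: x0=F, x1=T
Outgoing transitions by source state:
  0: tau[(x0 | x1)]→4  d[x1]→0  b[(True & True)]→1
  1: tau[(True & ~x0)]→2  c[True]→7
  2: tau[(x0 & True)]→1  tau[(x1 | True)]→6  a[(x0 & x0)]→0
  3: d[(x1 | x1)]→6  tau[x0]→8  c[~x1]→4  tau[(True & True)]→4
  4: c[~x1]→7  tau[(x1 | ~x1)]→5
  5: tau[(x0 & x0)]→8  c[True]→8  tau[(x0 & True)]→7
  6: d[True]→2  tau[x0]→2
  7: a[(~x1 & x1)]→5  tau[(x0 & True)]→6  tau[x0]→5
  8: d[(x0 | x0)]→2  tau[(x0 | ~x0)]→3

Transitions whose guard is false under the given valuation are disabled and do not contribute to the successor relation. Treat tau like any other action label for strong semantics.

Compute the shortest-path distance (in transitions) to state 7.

Answer: 2

Analysis:
BFS to 7:
  Layer 0: {0}
  Layer 1: {1,4}
  Layer 2: {2,5,7}
depth(7)=2, e.g. b·c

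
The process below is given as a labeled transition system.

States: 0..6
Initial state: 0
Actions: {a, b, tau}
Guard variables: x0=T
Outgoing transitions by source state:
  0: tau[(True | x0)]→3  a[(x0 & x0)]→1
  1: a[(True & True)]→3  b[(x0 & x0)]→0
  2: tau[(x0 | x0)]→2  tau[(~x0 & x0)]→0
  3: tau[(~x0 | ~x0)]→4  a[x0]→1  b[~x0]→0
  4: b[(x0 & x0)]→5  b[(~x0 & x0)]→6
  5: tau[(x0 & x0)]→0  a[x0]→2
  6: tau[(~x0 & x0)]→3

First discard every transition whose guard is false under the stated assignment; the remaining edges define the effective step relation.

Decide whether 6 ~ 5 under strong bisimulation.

Bisimulation quotient by refinement:
  π0 = {{0,1,2,3,4,5,6}}
  π1 = {{0,5},{1},{2},{3},{4},{6}}
  π2 = {{0},{1},{2},{3},{4},{5},{6}}
7 equivalence class(es) (converged in 3)
class of 6: {6}; class of 5: {5}

Answer: NOT BISIMILAR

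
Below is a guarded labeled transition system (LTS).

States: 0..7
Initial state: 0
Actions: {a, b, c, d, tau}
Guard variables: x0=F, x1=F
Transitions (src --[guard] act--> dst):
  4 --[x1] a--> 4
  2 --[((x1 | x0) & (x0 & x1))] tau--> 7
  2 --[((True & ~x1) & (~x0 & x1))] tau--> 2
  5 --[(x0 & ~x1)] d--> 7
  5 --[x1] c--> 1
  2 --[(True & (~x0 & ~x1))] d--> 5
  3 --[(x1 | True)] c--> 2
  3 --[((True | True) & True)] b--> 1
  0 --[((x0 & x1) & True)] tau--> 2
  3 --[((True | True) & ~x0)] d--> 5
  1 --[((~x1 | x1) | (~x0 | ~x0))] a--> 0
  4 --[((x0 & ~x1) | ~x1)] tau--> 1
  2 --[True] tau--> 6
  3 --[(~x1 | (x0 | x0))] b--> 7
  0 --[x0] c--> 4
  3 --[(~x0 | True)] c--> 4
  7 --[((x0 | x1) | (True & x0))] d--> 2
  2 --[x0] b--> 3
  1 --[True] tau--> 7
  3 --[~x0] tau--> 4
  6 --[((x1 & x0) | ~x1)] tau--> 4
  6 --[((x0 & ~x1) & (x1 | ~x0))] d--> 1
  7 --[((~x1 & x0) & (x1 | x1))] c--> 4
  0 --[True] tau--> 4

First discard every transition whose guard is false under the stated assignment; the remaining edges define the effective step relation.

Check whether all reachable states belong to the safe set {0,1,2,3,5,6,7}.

Safe = {0,1,2,3,5,6,7}
Reachable = {0,1,4,7}
  0: ✓
  1: ✓
  4: VIOLATES
  7: ✓
counterexample path to 4: tau

Answer: INVARIANT VIOLATED at state 4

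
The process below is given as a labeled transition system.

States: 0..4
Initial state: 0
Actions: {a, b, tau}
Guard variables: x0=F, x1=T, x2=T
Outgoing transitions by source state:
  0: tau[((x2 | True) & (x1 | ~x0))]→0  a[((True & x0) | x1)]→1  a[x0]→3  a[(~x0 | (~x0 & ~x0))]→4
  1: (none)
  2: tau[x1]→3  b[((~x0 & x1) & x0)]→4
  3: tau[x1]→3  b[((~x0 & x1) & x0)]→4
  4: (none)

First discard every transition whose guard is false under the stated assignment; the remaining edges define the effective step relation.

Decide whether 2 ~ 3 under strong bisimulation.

Refine partition for ~:
  π0 = {{0,1,2,3,4}}
  π1 = {{0},{1,4},{2,3}}
stable after 2 split(s): 3 block(s)
class of 2: {2,3}; class of 3: {2,3}

Answer: BISIMILAR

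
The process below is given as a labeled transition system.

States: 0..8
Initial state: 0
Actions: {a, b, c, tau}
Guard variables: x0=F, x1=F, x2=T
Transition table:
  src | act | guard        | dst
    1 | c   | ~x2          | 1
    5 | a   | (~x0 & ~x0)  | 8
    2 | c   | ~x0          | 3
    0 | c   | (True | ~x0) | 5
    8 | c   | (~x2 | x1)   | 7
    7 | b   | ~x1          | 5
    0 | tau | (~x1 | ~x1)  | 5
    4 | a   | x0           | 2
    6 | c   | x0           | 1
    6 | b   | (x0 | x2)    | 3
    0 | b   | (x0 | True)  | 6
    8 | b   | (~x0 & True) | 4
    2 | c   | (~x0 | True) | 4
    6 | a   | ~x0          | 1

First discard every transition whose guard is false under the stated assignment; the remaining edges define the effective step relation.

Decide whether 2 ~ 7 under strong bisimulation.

Answer: NOT BISIMILAR

Analysis:
Bisimulation quotient by refinement:
  round 0: {{0,1,2,3,4,5,6,7,8}}
  round 1: {{0},{1,3,4},{2},{5},{6},{7,8}}
  round 2: {{0},{1,3,4},{2},{5},{6},{7},{8}}
stable after 3 split(s): 7 block(s)
2∈{2}, 7∈{7}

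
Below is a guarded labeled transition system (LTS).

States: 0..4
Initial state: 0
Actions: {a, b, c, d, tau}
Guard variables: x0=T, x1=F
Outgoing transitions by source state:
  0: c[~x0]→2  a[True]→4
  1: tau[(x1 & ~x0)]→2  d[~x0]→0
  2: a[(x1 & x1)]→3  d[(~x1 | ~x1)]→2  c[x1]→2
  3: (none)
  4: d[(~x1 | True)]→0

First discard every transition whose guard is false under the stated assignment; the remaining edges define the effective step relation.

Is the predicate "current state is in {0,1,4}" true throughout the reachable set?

Safe = {0,1,4}
Reachable = {0,4}
  0: ok
  4: ok

Answer: INVARIANT HOLDS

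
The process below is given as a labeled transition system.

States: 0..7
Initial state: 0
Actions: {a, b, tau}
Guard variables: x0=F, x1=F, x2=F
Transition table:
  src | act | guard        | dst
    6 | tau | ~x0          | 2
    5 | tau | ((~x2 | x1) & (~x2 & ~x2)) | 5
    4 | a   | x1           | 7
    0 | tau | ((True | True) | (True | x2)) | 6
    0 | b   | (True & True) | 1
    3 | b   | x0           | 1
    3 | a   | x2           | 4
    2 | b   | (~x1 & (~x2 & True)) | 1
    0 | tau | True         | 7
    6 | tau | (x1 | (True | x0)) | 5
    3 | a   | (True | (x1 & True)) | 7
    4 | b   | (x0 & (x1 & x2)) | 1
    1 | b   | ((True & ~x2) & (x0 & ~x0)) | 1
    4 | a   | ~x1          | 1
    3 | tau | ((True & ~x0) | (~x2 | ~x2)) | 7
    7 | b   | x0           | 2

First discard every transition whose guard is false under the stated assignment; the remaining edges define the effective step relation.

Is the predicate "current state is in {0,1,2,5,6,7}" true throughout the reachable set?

Answer: INVARIANT HOLDS

Trace:
Allowed set {0,1,2,5,6,7}
R = {0,1,2,5,6,7}
  0: ok
  1: ok
  2: ok
  5: ok
  6: ok
  7: ok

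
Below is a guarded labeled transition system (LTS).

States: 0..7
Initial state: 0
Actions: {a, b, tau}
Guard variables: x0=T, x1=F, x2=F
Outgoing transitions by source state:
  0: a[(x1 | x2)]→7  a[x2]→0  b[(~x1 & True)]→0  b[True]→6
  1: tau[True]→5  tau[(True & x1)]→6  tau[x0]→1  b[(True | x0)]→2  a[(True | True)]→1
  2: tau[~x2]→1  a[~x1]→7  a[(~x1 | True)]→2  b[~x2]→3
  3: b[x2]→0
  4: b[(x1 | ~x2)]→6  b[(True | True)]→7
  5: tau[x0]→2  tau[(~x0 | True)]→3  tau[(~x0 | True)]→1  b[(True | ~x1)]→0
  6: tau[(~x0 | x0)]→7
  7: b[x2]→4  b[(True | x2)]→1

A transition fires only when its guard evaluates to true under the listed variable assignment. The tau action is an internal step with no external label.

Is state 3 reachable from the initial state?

After dropping false guards: 18 live edges.
Layer 0: {0}
Layer 1: {6}  cumulative {0,6}
Layer 2: {7}  cumulative {0,6,7}
Layer 3: {1}  cumulative {0,1,6,7}
Layer 4: {2,5}  cumulative {0,1,2,5,6,7}
Layer 5: {3}  cumulative {0,1,2,3,5,6,7}
R = {0,1,2,3,5,6,7}
trace reaching 3: b·tau·b·tau·tau

Answer: REACHABLE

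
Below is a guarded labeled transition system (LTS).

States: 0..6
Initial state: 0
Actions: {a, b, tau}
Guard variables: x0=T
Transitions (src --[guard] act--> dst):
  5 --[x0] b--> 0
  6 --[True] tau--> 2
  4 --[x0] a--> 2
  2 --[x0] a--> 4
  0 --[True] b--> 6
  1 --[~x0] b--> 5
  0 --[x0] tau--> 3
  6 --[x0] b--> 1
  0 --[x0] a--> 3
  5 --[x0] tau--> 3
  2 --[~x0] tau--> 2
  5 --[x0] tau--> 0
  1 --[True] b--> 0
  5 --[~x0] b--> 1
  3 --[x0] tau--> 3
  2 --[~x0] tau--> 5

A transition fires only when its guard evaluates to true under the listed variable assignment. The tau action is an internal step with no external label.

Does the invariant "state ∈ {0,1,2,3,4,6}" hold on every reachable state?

Allowed set {0,1,2,3,4,6}
Reachable = {0,1,2,3,4,6}
  0: safe
  1: safe
  2: safe
  3: safe
  4: safe
  6: safe

Answer: INVARIANT HOLDS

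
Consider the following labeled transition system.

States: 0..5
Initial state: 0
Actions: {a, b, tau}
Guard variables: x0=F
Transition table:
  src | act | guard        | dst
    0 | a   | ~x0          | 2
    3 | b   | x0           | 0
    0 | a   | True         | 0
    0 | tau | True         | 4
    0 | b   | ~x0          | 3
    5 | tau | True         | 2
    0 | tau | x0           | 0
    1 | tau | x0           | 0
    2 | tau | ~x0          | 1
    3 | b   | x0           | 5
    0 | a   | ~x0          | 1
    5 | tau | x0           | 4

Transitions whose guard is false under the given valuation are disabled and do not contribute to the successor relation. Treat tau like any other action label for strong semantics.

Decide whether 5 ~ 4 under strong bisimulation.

Compute ~ classes (split until stable):
  P[0] = {{0,1,2,3,4,5}}
  P[1] = {{0},{1,3,4},{2,5}}
  P[2] = {{0},{1,3,4},{2},{5}}
stable after 3 split(s): 4 block(s)
[5]={5}  [4]={1,3,4}

Answer: NOT BISIMILAR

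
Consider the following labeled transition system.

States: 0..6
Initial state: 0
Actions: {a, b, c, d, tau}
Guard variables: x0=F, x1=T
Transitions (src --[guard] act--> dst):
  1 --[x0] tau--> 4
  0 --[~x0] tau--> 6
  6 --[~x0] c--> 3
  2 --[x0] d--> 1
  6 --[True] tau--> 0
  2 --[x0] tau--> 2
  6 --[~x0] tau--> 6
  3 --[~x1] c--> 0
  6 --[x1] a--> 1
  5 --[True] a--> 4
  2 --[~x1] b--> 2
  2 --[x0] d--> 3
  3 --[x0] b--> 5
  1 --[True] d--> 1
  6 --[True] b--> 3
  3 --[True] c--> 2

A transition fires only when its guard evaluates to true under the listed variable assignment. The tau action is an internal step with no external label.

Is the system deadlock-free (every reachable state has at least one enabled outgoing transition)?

Answer: DEADLOCK at state 2

Analysis:
Reach set: {0,1,2,3,6}
  0: tau→6  [1 exit(s)]
  1: d→1  [1 exit(s)]
  2: ∅  [deadlock]
  3: c→2  [1 exit(s)]
  6: a→1  b→3  c→3  tau→0  tau→6  [5 exit(s)]
Path to 2: tau·c·c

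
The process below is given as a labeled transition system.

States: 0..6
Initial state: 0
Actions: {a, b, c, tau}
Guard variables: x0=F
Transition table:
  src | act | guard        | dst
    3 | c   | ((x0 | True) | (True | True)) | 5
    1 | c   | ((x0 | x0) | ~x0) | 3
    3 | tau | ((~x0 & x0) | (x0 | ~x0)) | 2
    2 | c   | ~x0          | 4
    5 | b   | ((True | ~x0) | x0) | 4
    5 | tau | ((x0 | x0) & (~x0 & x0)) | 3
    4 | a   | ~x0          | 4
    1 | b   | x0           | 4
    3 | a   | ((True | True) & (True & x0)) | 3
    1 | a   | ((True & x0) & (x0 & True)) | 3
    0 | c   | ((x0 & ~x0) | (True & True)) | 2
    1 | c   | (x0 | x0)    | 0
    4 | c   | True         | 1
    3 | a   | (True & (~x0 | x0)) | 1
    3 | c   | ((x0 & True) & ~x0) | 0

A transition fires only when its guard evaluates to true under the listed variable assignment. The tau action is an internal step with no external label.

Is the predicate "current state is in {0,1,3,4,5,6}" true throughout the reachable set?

Answer: INVARIANT VIOLATED at state 2

Analysis:
Inv-set: {0,1,3,4,5,6}
Reach set: {0,1,2,3,4,5}
  0: ✓
  1: ✓
  2: ✗ unsafe
  3: ✓
  4: ✓
  5: ✓
reach 2 via c — violates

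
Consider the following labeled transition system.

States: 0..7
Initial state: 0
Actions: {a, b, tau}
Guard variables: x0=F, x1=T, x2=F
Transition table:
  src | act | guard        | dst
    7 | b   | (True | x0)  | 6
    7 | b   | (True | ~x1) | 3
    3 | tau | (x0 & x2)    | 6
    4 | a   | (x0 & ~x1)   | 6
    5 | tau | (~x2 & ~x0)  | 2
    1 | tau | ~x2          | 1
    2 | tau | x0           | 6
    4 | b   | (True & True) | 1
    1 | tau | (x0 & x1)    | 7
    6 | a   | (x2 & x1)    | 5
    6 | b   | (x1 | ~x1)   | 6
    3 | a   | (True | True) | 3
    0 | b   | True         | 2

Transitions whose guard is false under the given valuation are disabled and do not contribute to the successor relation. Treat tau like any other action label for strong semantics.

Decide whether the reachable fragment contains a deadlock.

Answer: DEADLOCK at state 2

Working:
R = {0,2}
  0: b→2  [1 exit(s)]
  2: ∅  [no exit]
trace reaching 2: b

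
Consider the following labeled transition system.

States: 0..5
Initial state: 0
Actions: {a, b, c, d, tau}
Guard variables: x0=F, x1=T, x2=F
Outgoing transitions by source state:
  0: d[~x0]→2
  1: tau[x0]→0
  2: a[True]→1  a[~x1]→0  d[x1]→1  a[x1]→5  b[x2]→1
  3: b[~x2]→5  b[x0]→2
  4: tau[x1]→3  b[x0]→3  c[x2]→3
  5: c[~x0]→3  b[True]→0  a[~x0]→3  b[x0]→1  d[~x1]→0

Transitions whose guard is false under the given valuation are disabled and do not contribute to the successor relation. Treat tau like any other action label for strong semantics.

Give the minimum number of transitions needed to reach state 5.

BFS to 5:
  L0 = {0}
  L1 = {2}
  L2 = {1,5}
depth(5)=2, e.g. d·a

Answer: 2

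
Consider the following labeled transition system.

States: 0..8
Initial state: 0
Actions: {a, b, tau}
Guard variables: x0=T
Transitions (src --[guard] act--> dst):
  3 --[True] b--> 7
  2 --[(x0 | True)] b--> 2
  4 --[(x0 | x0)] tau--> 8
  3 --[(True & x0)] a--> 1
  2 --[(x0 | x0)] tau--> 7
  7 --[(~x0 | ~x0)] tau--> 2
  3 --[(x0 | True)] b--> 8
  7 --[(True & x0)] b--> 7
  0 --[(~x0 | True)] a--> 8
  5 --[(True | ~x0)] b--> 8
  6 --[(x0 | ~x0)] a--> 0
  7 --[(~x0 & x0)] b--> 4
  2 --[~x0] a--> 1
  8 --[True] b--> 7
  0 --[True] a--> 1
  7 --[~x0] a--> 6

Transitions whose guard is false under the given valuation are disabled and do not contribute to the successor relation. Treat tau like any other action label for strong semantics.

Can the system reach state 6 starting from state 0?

Answer: UNREACHABLE

Working:
Guard filter leaves 12 enabled edge(s).
L0 = {0}
L1 = {1,8}  cumulative {0,1,8}
L2 = {7}  cumulative {0,1,7,8}
Reachable = {0,1,7,8}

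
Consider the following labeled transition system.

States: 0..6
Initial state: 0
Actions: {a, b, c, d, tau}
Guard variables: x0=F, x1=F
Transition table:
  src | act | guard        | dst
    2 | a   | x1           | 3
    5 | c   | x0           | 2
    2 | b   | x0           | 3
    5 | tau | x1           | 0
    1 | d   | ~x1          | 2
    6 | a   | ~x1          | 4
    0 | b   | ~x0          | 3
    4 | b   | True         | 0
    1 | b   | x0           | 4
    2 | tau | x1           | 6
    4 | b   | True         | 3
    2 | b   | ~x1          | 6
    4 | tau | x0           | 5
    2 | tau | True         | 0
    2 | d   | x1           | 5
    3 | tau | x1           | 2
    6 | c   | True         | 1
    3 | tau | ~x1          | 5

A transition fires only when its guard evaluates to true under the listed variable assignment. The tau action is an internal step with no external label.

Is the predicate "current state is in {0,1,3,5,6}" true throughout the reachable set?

Allowed set {0,1,3,5,6}
Reachable = {0,3,5}
  0: ok
  3: ok
  5: ok

Answer: INVARIANT HOLDS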